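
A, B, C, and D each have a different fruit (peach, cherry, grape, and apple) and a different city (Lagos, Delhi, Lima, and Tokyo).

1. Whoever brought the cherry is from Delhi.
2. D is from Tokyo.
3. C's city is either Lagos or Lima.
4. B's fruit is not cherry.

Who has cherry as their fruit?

A

With clues 1–2, D is impossible for the one with fruit cherry.
With clues 1–3, C is impossible for the one with fruit cherry.
With clues 1–4, B is impossible for the one with fruit cherry.
That leaves A.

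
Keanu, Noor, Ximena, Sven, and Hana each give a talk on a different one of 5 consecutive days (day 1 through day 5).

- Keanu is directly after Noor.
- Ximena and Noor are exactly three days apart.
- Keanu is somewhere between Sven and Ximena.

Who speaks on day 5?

With clue 1, Noor is ruled out for day 5.
With clues 1–3, Hana, Keanu, and Sven are ruled out for day 5.
So day 5 is Ximena.

Ximena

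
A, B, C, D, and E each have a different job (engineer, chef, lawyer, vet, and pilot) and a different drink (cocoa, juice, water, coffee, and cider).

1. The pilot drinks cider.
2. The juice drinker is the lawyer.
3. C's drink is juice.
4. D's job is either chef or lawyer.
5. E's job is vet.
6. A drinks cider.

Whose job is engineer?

With clues 1–3, C is impossible for the one with job engineer.
With clues 1–4, D is impossible for the one with job engineer.
With clues 1–5, E is impossible for the one with job engineer.
With clues 1–6, A is impossible for the one with job engineer.
That leaves B.

B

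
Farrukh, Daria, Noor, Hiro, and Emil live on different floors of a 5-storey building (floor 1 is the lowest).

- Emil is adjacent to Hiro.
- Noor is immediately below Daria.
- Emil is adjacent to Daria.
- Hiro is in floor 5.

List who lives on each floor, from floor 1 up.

From clues 1–2: Farrukh is in {1,3,5}.
From clues 1–3: Farrukh is in {1,5}.
From clues 1–4: Farrukh → floor 1, Noor → floor 2, Daria → floor 3, Emil → floor 4, Hiro → floor 5.

Farrukh, Noor, Daria, Emil, Hiro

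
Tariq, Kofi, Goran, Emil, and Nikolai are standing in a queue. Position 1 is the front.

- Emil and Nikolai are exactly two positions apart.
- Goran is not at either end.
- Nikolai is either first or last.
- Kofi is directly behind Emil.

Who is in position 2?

With clues 1–3, Emil and Nikolai are ruled out for position 2.
With clues 1–4, Kofi and Tariq are ruled out for position 2.
So position 2 is Goran.

Goran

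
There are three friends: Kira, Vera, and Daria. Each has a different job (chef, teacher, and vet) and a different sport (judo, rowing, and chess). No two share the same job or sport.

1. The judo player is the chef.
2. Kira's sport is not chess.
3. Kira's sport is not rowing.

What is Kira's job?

With clues 1–3, teacher and vet are impossible for Kira's job.
That leaves chef.

chef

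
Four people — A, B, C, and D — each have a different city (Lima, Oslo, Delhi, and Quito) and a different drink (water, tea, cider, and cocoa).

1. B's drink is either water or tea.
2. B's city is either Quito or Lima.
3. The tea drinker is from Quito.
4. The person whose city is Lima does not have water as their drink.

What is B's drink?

tea

Clue 1 rules out cider and cocoa for B's drink.
With clues 1–4, water is impossible for B's drink.
That leaves tea.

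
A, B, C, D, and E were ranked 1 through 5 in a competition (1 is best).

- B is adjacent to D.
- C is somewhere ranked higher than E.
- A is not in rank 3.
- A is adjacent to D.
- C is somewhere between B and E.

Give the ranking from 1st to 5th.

From clues 1–2: C is in {1,2,3,4}.
From clues 1–3: A is in {1,2,4,5}.
From clues 1–4: C is in {1,4}.
From clues 1–5: A → rank 1, D → rank 2, B → rank 3, C → rank 4, E → rank 5.

A, D, B, C, E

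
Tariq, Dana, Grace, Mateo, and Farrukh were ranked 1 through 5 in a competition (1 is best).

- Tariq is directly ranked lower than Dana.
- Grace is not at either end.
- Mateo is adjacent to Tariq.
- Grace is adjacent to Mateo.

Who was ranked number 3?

With clues 1–3, Farrukh, Grace, and Tariq are ruled out for rank 3.
With clues 1–4, Dana is ruled out for rank 3.
So rank 3 is Mateo.

Mateo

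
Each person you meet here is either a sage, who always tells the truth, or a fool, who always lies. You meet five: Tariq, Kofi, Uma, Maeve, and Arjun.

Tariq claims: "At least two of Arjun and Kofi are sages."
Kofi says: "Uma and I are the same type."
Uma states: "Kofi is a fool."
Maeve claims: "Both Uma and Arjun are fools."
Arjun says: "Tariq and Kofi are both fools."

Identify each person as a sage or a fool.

Consider Tariq. Suppose Tariq is a sage.
Then no assignment of the remaining roles makes every statement match its speaker's type — contradiction.
So Tariq is a fool.
Consider Kofi. Suppose Kofi is a sage.
Then no assignment of the remaining roles makes every statement match its speaker's type — contradiction.
So Kofi is a fool.
With that fixed, Uma's statement is true, so Uma is a sage.
With that fixed, Maeve's statement is false, so Maeve is a fool.
With that fixed, Arjun's statement is true, so Arjun is a sage.

Tariq: fool, Kofi: fool, Uma: sage, Maeve: fool, Arjun: sage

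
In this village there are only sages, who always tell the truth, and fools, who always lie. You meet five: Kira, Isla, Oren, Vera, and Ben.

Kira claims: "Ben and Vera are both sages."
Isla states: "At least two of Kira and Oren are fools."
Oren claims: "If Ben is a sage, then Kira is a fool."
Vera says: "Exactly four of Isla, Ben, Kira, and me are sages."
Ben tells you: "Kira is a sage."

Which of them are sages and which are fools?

Kira: fool, Isla: fool, Oren: sage, Vera: fool, Ben: fool

Consider Kira. Suppose Kira is a sage.
Then no assignment of the remaining roles makes every statement match its speaker's type — contradiction.
So Kira is a fool.
With that fixed, Oren's statement is true, so Oren is a sage.
With that fixed, Vera's statement is false, so Vera is a fool.
With that fixed, Ben's statement is false, so Ben is a fool.
With that fixed, Isla's statement is false, so Isla is a fool.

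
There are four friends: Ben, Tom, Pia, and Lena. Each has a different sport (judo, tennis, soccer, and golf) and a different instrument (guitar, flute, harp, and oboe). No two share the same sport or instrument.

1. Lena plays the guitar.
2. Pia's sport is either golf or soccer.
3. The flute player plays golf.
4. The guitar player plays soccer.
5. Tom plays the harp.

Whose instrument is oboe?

Ben

Clue 1 rules out Lena for the one with instrument oboe.
With clues 1–4, Pia is impossible for the one with instrument oboe.
With clues 1–5, Tom is impossible for the one with instrument oboe.
That leaves Ben.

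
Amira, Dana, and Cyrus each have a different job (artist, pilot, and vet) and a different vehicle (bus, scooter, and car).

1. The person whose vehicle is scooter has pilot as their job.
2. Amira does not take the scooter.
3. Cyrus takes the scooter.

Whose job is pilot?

With clues 1–2, Amira is impossible for the one with job pilot.
With clues 1–3, Dana is impossible for the one with job pilot.
That leaves Cyrus.

Cyrus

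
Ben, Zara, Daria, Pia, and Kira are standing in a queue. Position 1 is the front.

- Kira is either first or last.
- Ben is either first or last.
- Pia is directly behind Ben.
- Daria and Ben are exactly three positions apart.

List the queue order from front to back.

Ben, Pia, Zara, Daria, Kira

From clue 1: Kira is in {1,5}.
From clues 1–2: Ben is in {1,5}.
From clues 1–3: Ben → position 1, Pia → position 2, Kira → position 5.
From clues 1–4: Zara → position 3, Daria → position 4.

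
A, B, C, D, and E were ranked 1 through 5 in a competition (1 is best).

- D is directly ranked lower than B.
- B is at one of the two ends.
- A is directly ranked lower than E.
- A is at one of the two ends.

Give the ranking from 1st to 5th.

B, D, C, E, A

From clue 1: B is in {1,2,3,4}.
From clues 1–2: B → rank 1, D → rank 2.
From clues 1–3: A is in {4,5}.
From clues 1–4: C → rank 3, E → rank 4, A → rank 5.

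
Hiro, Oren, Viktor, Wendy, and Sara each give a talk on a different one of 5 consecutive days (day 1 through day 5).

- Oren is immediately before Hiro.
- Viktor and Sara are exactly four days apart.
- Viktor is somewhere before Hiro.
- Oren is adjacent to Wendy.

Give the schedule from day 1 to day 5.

From clue 1: Hiro is in {2,3,4,5}.
From clues 1–2: Hiro is in {3,4}.
From clues 1–3: Viktor → day 1, Sara → day 5.
From clues 1–4: Wendy → day 2, Oren → day 3, Hiro → day 4.

Viktor, Wendy, Oren, Hiro, Sara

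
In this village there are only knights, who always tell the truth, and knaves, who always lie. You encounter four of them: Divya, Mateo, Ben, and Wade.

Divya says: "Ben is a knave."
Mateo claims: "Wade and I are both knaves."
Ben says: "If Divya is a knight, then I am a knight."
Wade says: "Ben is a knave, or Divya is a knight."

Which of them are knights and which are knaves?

Divya: knight, Mateo: knave, Ben: knave, Wade: knight

Consider Divya. Suppose Divya is a knave.
Then no assignment of the remaining roles makes every statement match its speaker's type — contradiction.
So Divya is a knight.
With that fixed, Wade's statement is true, so Wade is a knight.
With that fixed, Mateo's statement is false, so Mateo is a knave.
Consider Ben. Suppose Ben is a knight.
Then Divya's statement comes out false, contradicting Divya being a knight.
So Ben is a knave.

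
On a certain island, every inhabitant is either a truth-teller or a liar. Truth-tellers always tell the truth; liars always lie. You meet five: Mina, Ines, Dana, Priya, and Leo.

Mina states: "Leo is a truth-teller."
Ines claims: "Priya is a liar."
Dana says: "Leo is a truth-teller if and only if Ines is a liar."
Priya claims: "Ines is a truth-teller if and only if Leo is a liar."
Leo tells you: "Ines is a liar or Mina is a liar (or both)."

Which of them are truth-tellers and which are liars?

Mina: truth-teller, Ines: liar, Dana: truth-teller, Priya: truth-teller, Leo: truth-teller

Consider Mina. Suppose Mina is a liar.
Then no assignment of the remaining roles makes every statement match its speaker's type — contradiction.
So Mina is a truth-teller.
Consider Ines. Suppose Ines is a truth-teller.
Then no assignment of the remaining roles makes every statement match its speaker's type — contradiction.
So Ines is a liar.
With that fixed, Leo's statement is true, so Leo is a truth-teller.
With that fixed, Dana's statement is true, so Dana is a truth-teller.
With that fixed, Priya's statement is true, so Priya is a truth-teller.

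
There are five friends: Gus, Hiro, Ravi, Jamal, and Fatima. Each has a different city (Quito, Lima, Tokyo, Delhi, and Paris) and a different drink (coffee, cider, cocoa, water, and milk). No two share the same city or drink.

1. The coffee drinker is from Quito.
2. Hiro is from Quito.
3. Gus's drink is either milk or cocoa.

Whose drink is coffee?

Hiro

With clues 1–2, Fatima, Gus, Jamal, and Ravi are impossible for the one with drink coffee.
That leaves Hiro.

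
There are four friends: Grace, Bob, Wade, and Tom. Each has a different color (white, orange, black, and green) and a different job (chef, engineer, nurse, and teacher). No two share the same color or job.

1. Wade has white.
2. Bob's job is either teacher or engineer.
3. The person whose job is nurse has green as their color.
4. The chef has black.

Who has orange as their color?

Bob

Clue 1 rules out Wade for the one with color orange.
With clues 1–4, Grace and Tom are impossible for the one with color orange.
That leaves Bob.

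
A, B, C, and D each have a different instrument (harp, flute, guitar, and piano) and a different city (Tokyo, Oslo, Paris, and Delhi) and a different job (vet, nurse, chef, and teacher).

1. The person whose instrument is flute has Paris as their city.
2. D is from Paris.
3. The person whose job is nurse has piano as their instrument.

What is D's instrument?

With clues 1–2, guitar, harp, and piano are impossible for D's instrument.
That leaves flute.

flute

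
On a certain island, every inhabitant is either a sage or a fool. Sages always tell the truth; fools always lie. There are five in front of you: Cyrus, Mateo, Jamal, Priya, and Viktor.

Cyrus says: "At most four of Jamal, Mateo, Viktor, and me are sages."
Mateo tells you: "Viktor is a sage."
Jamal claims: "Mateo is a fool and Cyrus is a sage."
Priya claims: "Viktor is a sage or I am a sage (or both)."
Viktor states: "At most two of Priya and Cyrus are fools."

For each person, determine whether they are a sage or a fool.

Regardless of anyone's role, Cyrus's statement is true, so Cyrus is a sage.
With that fixed, Viktor's statement is true, so Viktor is a sage.
With that fixed, Mateo's statement is true, so Mateo is a sage.
With that fixed, Jamal's statement is false, so Jamal is a fool.
With that fixed, Priya's statement is true, so Priya is a sage.

Cyrus: sage, Mateo: sage, Jamal: fool, Priya: sage, Viktor: sage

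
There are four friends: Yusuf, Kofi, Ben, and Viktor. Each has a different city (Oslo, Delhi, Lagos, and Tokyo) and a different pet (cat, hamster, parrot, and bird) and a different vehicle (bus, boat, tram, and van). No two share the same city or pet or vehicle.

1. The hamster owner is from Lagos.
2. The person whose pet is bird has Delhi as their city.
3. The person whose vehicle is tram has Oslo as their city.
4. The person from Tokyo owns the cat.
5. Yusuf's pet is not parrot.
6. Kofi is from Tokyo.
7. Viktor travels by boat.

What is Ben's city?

Oslo

With clues 1–6, Tokyo is impossible for Ben's city.
With clues 1–7, Delhi and Lagos are impossible for Ben's city.
That leaves Oslo.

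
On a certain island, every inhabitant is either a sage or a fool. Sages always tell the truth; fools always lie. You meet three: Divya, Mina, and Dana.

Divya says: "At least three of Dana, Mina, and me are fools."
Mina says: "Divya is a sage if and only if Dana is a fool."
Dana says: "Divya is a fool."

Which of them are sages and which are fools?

Consider Divya. Suppose Divya is a sage.
Then Divya's own statement would have to be true, but it can't be — contradiction.
So Divya is a fool.
With that fixed, Dana's statement is true, so Dana is a sage.
With that fixed, Mina's statement is true, so Mina is a sage.

Divya: fool, Mina: sage, Dana: sage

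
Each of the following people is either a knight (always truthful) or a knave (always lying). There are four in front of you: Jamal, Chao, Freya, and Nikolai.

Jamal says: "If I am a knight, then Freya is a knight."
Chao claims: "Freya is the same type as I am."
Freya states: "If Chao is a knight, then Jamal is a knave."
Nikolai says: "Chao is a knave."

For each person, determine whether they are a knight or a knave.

Jamal: knight, Chao: knave, Freya: knight, Nikolai: knight

Consider Jamal. Suppose Jamal is a knave.
Then Jamal's own statement would have to be false, but it can't be — contradiction.
So Jamal is a knight.
Consider Chao. Suppose Chao is a knight.
Then no assignment of the remaining roles makes every statement match its speaker's type — contradiction.
So Chao is a knave.
With that fixed, Freya's statement is true, so Freya is a knight.
With that fixed, Nikolai's statement is true, so Nikolai is a knight.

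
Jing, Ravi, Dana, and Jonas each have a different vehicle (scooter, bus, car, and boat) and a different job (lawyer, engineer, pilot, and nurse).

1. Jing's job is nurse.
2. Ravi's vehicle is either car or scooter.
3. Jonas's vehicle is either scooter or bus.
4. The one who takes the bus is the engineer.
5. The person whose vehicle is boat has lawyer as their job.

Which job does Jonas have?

Clue 1 rules out nurse for Jonas's job.
With clues 1–5, lawyer and pilot are impossible for Jonas's job.
That leaves engineer.

engineer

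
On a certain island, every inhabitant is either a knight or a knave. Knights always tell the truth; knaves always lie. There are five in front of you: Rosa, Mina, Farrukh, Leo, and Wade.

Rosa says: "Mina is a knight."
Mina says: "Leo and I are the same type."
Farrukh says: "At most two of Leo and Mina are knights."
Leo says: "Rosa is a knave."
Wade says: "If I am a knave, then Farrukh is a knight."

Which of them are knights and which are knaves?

Regardless of anyone's role, Farrukh's statement is true, so Farrukh is a knight.
With that fixed, Wade's statement is true, so Wade is a knight.
Consider Rosa. Suppose Rosa is a knight.
Then no assignment of the remaining roles makes every statement match its speaker's type — contradiction.
So Rosa is a knave.
With that fixed, Leo's statement is true, so Leo is a knight.
Consider Mina. Suppose Mina is a knight.
Then Rosa's statement comes out true, contradicting Rosa being a knave.
So Mina is a knave.

Rosa: knave, Mina: knave, Farrukh: knight, Leo: knight, Wade: knight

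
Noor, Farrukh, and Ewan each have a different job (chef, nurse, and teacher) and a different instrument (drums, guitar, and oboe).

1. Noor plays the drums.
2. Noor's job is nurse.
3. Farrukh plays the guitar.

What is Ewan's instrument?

oboe

Clue 1 rules out drums for Ewan's instrument.
With clues 1–3, guitar is impossible for Ewan's instrument.
That leaves oboe.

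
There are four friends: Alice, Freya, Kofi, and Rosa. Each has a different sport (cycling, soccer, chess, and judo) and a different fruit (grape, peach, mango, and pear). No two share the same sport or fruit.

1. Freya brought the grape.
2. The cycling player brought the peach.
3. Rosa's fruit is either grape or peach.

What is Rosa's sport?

cycling

With clues 1–3, chess, judo, and soccer are impossible for Rosa's sport.
That leaves cycling.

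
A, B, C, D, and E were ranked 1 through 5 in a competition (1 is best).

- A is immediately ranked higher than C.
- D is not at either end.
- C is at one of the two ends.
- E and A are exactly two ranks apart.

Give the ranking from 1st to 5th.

From clue 1: A is in {1,2,3,4}.
From clues 1–2: D is in {2,3,4}.
From clues 1–3: A → rank 4, C → rank 5.
From clues 1–4: B → rank 1, E → rank 2, D → rank 3.

B, E, D, A, C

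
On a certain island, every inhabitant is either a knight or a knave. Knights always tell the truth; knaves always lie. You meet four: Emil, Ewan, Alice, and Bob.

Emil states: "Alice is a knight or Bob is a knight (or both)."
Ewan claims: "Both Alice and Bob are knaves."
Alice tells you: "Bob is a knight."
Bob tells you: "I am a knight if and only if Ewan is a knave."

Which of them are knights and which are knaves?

Emil: knight, Ewan: knave, Alice: knight, Bob: knight

Consider Emil. Suppose Emil is a knave.
Then no assignment of the remaining roles makes every statement match its speaker's type — contradiction.
So Emil is a knight.
Consider Ewan. Suppose Ewan is a knight.
Then whichever role Bob has, Bob's statement has the wrong truth value — contradiction.
So Ewan is a knave.
Consider Alice. Suppose Alice is a knave.
Then no assignment of the remaining roles makes every statement match its speaker's type — contradiction.
So Alice is a knight.
Consider Bob. Suppose Bob is a knave.
Then Alice's statement comes out false, contradicting Alice being a knight.
So Bob is a knight.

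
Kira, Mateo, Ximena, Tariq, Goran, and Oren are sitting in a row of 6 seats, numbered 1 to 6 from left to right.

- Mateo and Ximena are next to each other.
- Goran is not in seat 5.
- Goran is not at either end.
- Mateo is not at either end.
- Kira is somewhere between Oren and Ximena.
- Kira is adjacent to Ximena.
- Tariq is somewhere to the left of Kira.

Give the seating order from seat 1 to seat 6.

From clues 1–2: Goran is in {1,2,3,4,6}.
From clues 1–3: Goran is in {2,3,4}.
From clues 1–6: Goran → seat 2, Ximena → seat 4.
From clues 1–7: Tariq → seat 1, Mateo → seat 3, Kira → seat 5, Oren → seat 6.

Tariq, Goran, Mateo, Ximena, Kira, Oren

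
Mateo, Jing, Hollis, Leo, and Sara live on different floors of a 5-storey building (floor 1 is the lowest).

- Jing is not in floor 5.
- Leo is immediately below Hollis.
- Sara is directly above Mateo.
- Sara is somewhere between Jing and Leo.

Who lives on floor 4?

Leo

With clues 1–3, Hollis, Jing, and Sara are ruled out for floor 4.
With clues 1–4, Mateo is ruled out for floor 4.
So floor 4 is Leo.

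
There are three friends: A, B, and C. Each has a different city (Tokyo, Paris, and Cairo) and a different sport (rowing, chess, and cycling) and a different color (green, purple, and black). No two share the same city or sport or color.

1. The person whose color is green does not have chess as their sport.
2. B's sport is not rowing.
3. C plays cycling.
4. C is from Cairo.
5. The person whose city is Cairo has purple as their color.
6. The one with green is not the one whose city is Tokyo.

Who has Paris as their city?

With clues 1–4, C is impossible for the one with city Paris.
With clues 1–6, B is impossible for the one with city Paris.
That leaves A.

A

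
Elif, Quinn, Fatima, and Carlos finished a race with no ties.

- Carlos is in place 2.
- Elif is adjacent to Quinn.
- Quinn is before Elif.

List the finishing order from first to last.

From clue 1: Carlos → place 2.
From clues 1–2: Fatima → place 1.
From clues 1–3: Quinn → place 3, Elif → place 4.

Fatima, Carlos, Quinn, Elif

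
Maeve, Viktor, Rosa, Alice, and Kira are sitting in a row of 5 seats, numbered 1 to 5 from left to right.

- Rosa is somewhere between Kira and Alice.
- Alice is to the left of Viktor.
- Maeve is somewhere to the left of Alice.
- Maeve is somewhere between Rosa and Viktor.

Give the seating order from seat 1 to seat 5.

From clue 1: Rosa is in {2,3,4}.
From clues 1–3: Alice is in {2,4}.
From clues 1–4: Kira → seat 1, Rosa → seat 2, Maeve → seat 3, Alice → seat 4, Viktor → seat 5.

Kira, Rosa, Maeve, Alice, Viktor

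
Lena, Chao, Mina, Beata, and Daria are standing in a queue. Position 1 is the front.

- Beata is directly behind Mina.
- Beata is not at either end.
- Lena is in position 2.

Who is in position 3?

Mina

With clues 1–3, Beata, Chao, Daria, and Lena are ruled out for position 3.
So position 3 is Mina.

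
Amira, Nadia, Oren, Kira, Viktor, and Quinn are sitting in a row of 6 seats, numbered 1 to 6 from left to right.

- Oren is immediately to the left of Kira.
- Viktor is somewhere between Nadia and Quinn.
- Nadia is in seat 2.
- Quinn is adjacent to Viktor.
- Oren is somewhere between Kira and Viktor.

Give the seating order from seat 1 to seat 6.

Amira, Nadia, Viktor, Quinn, Oren, Kira

From clue 1: Oren is in {1,2,3,4,5}.
From clues 1–2: Viktor is in {2,3,4,5}.
From clues 1–3: Amira → seat 1, Nadia → seat 2.
From clues 1–4: Oren is in {3,5}.
From clues 1–5: Viktor → seat 3, Quinn → seat 4, Oren → seat 5, Kira → seat 6.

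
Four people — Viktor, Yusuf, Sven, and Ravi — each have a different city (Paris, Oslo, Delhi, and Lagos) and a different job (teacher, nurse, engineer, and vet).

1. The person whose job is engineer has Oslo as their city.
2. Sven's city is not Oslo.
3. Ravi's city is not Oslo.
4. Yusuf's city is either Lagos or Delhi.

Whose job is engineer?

Viktor

With clues 1–2, Sven is impossible for the one with job engineer.
With clues 1–3, Ravi is impossible for the one with job engineer.
With clues 1–4, Yusuf is impossible for the one with job engineer.
That leaves Viktor.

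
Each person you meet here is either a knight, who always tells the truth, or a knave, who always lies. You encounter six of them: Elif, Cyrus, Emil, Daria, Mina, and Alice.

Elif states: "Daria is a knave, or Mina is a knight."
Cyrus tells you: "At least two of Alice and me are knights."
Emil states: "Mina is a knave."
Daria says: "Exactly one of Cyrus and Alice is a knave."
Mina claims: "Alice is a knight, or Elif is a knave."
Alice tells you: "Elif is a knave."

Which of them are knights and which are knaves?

Elif: knight, Cyrus: knave, Emil: knight, Daria: knave, Mina: knave, Alice: knave

Consider Elif. Suppose Elif is a knave.
Then no assignment of the remaining roles makes every statement match its speaker's type — contradiction.
So Elif is a knight.
With that fixed, Alice's statement is false, so Alice is a knave.
With that fixed, Cyrus's statement is false, so Cyrus is a knave.
With that fixed, Daria's statement is false, so Daria is a knave.
With that fixed, Mina's statement is false, so Mina is a knave.
With that fixed, Emil's statement is true, so Emil is a knight.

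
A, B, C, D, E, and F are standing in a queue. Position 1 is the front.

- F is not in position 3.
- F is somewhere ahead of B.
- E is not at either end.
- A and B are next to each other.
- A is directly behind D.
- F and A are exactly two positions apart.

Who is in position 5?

E

With clues 1–4, F is ruled out for position 5.
With clues 1–5, C and D are ruled out for position 5.
With clues 1–6, A and B are ruled out for position 5.
So position 5 is E.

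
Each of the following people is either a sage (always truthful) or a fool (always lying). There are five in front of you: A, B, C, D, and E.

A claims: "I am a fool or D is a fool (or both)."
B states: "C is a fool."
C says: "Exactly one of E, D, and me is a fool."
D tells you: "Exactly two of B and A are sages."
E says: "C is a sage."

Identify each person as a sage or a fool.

Consider A. Suppose A is a fool.
Then A's own statement would have to be false, but it can't be — contradiction.
So A is a sage.
Consider B. Suppose B is a sage.
Then no assignment of the remaining roles makes every statement match its speaker's type — contradiction.
So B is a fool.
With that fixed, D's statement is false, so D is a fool.
Consider C. Suppose C is a fool.
Then B's statement comes out true, contradicting B being a fool.
So C is a sage.
With that fixed, E's statement is true, so E is a sage.

A: sage, B: fool, C: sage, D: fool, E: sage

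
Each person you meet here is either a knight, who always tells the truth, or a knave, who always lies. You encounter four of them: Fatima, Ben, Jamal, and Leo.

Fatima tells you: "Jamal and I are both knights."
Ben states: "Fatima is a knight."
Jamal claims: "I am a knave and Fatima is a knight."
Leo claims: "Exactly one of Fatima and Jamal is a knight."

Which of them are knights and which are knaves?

Fatima: knave, Ben: knave, Jamal: knave, Leo: knave

Consider Fatima. Suppose Fatima is a knight.
Then whichever role Jamal has, Jamal's statement has the wrong truth value — contradiction.
So Fatima is a knave.
With that fixed, Ben's statement is false, so Ben is a knave.
With that fixed, Jamal's statement is false, so Jamal is a knave.
With that fixed, Leo's statement is false, so Leo is a knave.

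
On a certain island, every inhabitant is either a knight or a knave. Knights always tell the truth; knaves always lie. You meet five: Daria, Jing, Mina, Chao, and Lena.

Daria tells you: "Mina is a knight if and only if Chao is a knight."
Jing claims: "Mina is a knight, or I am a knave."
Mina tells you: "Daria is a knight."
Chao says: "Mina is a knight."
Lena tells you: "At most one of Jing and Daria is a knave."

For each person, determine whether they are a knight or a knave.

Consider Daria. Suppose Daria is a knave.
Then no assignment of the remaining roles makes every statement match its speaker's type — contradiction.
So Daria is a knight.
With that fixed, Mina's statement is true, so Mina is a knight.
With that fixed, Chao's statement is true, so Chao is a knight.
With that fixed, Lena's statement is true, so Lena is a knight.
With that fixed, Jing's statement is true, so Jing is a knight.

Daria: knight, Jing: knight, Mina: knight, Chao: knight, Lena: knight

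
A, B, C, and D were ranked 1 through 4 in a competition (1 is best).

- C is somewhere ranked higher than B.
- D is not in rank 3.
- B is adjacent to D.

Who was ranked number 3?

With clues 1–2, D is ruled out for rank 3.
With clues 1–3, A and C are ruled out for rank 3.
So rank 3 is B.

B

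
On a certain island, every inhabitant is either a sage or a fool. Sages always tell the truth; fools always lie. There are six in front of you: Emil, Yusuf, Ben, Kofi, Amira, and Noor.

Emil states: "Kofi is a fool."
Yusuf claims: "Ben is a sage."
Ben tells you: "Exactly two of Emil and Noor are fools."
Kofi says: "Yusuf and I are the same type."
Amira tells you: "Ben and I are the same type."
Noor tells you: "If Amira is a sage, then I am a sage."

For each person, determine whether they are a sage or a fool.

Emil: fool, Yusuf: sage, Ben: sage, Kofi: sage, Amira: sage, Noor: fool

Consider Emil. Suppose Emil is a sage.
Then no assignment of the remaining roles makes every statement match its speaker's type — contradiction.
So Emil is a fool.
Consider Yusuf. Suppose Yusuf is a fool.
Then whichever role Kofi has, Kofi's statement has the wrong truth value — contradiction.
So Yusuf is a sage.
Consider Ben. Suppose Ben is a fool.
Then Yusuf's statement comes out false, contradicting Yusuf being a sage.
So Ben is a sage.
Consider Kofi. Suppose Kofi is a fool.
Then Emil's statement comes out true, contradicting Emil being a fool.
So Kofi is a sage.
Consider Amira. Suppose Amira is a fool.
Then no assignment of the remaining roles makes every statement match its speaker's type — contradiction.
So Amira is a sage.
Consider Noor. Suppose Noor is a sage.
Then Ben's statement comes out false, contradicting Ben being a sage.
So Noor is a fool.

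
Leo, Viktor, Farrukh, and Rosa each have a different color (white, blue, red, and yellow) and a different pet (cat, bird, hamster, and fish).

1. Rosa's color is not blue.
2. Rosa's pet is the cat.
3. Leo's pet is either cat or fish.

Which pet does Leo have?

fish

With clues 1–2, cat is impossible for Leo's pet.
With clues 1–3, bird and hamster are impossible for Leo's pet.
That leaves fish.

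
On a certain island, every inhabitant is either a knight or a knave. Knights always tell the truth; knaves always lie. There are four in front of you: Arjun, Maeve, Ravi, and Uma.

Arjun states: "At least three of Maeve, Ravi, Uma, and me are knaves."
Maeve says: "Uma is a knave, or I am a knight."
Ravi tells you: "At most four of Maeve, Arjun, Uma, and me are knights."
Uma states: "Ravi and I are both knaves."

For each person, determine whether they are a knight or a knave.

Arjun: knave, Maeve: knight, Ravi: knight, Uma: knave

Regardless of anyone's role, Ravi's statement is true, so Ravi is a knight.
With that fixed, Uma's statement is false, so Uma is a knave.
With that fixed, Maeve's statement is true, so Maeve is a knight.
With that fixed, Arjun's statement is false, so Arjun is a knave.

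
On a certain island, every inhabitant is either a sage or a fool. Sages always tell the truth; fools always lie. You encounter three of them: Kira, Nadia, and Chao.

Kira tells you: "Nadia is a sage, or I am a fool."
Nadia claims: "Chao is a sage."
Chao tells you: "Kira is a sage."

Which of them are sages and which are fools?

Consider Kira. Suppose Kira is a fool.
Then Kira's own statement would have to be false, but it can't be — contradiction.
So Kira is a sage.
With that fixed, Chao's statement is true, so Chao is a sage.
With that fixed, Nadia's statement is true, so Nadia is a sage.

Kira: sage, Nadia: sage, Chao: sage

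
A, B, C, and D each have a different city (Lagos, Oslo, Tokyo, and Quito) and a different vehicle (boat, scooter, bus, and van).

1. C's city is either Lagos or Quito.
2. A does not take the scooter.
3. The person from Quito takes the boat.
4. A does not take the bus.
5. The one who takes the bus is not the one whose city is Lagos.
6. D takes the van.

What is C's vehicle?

scooter

With clues 1–5, bus is impossible for C's vehicle.
With clues 1–6, boat and van are impossible for C's vehicle.
That leaves scooter.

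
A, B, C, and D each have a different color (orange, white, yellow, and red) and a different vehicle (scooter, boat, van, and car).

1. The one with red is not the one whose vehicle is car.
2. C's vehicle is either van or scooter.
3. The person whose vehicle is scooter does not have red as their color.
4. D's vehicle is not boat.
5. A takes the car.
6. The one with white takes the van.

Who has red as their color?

With clues 1–5, A is impossible for the one with color red.
With clues 1–6, C and D are impossible for the one with color red.
That leaves B.

B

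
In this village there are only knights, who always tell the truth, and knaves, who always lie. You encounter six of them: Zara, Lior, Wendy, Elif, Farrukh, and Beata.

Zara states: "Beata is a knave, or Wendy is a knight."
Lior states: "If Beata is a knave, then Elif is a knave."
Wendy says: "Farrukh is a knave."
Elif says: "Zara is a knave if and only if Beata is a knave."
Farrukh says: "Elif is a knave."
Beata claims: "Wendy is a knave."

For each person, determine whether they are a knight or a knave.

Zara: knave, Lior: knight, Wendy: knave, Elif: knave, Farrukh: knight, Beata: knight

Consider Zara. Suppose Zara is a knight.
Then no assignment of the remaining roles makes every statement match its speaker's type — contradiction.
So Zara is a knave.
Consider Lior. Suppose Lior is a knave.
Then no assignment of the remaining roles makes every statement match its speaker's type — contradiction.
So Lior is a knight.
Consider Wendy. Suppose Wendy is a knight.
Then Zara's statement comes out true, contradicting Zara being a knave.
So Wendy is a knave.
With that fixed, Beata's statement is true, so Beata is a knight.
With that fixed, Elif's statement is false, so Elif is a knave.
With that fixed, Farrukh's statement is true, so Farrukh is a knight.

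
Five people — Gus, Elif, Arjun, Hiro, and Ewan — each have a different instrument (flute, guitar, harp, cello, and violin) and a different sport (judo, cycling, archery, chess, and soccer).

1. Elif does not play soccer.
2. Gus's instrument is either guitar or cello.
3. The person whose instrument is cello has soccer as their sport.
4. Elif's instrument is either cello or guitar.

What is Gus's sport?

soccer

With clues 1–4, archery, chess, cycling, and judo are impossible for Gus's sport.
That leaves soccer.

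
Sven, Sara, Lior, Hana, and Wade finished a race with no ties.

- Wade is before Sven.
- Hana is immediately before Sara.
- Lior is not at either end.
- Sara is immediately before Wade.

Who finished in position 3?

With clues 1–4, Hana, Lior, Sara, and Sven are ruled out for place 3.
So place 3 is Wade.

Wade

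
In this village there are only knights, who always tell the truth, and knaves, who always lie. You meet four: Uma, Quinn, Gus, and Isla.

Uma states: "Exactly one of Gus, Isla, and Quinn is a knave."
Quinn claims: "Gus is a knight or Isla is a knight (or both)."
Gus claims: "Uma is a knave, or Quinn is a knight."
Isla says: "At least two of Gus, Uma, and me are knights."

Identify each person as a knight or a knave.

Uma: knave, Quinn: knight, Gus: knight, Isla: knight

Consider Uma. Suppose Uma is a knight.
Then no assignment of the remaining roles makes every statement match its speaker's type — contradiction.
So Uma is a knave.
With that fixed, Gus's statement is true, so Gus is a knight.
With that fixed, Quinn's statement is true, so Quinn is a knight.
Consider Isla. Suppose Isla is a knave.
Then Uma's statement comes out true, contradicting Uma being a knave.
So Isla is a knight.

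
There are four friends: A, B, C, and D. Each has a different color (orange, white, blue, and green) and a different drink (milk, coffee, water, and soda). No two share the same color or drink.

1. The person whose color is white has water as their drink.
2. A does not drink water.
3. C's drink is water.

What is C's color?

With clues 1–3, blue, green, and orange are impossible for C's color.
That leaves white.

white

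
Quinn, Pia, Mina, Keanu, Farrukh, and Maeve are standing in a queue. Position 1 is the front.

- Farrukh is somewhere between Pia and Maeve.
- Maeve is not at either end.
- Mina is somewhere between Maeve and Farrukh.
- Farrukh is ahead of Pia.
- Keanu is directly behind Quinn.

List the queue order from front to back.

From clue 1: Farrukh is in {2,3,4,5}.
From clues 1–3: Mina is in {3,4}.
From clues 1–4: Pia is in {5,6}.
From clues 1–5: Quinn → position 1, Keanu → position 2, Maeve → position 3, Mina → position 4, Farrukh → position 5, Pia → position 6.

Quinn, Keanu, Maeve, Mina, Farrukh, Pia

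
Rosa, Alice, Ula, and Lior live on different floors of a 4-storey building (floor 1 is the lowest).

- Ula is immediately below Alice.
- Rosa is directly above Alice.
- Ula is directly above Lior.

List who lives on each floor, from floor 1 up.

From clue 1: Alice is in {2,3,4}.
From clues 1–2: Rosa is in {3,4}.
From clues 1–3: Lior → floor 1, Ula → floor 2, Alice → floor 3, Rosa → floor 4.

Lior, Ula, Alice, Rosa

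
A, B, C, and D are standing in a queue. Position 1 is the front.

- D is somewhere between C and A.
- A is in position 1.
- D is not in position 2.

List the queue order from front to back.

From clue 1: D is in {2,3}.
From clues 1–2: A → position 1.
From clues 1–3: B → position 2, D → position 3, C → position 4.

A, B, D, C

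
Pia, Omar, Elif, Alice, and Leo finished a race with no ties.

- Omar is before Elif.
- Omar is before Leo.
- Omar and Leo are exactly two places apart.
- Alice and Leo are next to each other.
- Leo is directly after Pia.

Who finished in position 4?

With clues 1–2, Omar is ruled out for place 4.
With clues 1–5, Elif, Leo, and Pia are ruled out for place 4.
So place 4 is Alice.

Alice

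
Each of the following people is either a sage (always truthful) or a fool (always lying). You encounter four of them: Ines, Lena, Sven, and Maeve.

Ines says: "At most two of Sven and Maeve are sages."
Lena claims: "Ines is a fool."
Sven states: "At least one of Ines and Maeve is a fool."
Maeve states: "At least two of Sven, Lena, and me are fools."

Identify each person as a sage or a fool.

Ines: sage, Lena: fool, Sven: fool, Maeve: sage

Regardless of anyone's role, Ines's statement is true, so Ines is a sage.
With that fixed, Lena's statement is false, so Lena is a fool.
Consider Sven. Suppose Sven is a sage.
Then whichever role Maeve has, Maeve's statement has the wrong truth value — contradiction.
So Sven is a fool.
With that fixed, Maeve's statement is true, so Maeve is a sage.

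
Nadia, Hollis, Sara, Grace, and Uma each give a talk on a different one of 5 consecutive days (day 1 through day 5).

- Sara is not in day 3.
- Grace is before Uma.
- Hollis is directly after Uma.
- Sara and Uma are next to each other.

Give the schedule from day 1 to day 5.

Grace, Sara, Uma, Hollis, Nadia

From clue 1: Sara is in {1,2,4,5}.
From clues 1–3: Hollis is in {3,4,5}.
From clues 1–4: Grace → day 1, Sara → day 2, Uma → day 3, Hollis → day 4, Nadia → day 5.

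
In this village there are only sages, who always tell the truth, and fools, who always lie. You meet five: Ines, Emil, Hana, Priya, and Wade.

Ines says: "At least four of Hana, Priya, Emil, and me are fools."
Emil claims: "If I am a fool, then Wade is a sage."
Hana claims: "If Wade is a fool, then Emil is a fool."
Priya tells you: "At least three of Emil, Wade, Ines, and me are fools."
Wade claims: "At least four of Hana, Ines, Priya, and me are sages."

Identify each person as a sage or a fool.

Consider Ines. Suppose Ines is a sage.
Then Ines's own statement would have to be true, but it can't be — contradiction.
So Ines is a fool.
With that fixed, Wade's statement is false, so Wade is a fool.
Consider Emil. Suppose Emil is a sage.
Then whichever role Priya has, Priya's statement has the wrong truth value — contradiction.
So Emil is a fool.
With that fixed, Hana's statement is true, so Hana is a sage.
With that fixed, Priya's statement is true, so Priya is a sage.

Ines: fool, Emil: fool, Hana: sage, Priya: sage, Wade: fool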